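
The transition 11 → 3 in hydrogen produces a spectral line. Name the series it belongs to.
Paschen series

The spectral series in hydrogen are named based on the final (lower) energy level:
- Lyman series: n_final = 1 (ultraviolet)
- Balmer series: n_final = 2 (visible/near-UV)
- Paschen series: n_final = 3 (infrared)
- Brackett series: n_final = 4 (infrared)
- Pfund series: n_final = 5 (far infrared)

Since this transition ends at n = 3, it belongs to the Paschen series.

For reference, this 11 → 3 line has photon energy
ΔE = 13.6057 eV × (1/3² - 1/11²) = 1.3993006 eV,
corresponding to wavelength λ = hc/ΔE = 1239.84 eV·nm / 1.3993006 eV = 886.043 nm in the infrared region.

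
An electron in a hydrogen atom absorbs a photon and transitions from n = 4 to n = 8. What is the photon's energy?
0.6378 eV

The energy levels of a hydrogen-like atom are E_n = -13.6057 eV / n².

Energy at n = 4: E_4 = -13.6057 / 4² = -0.8503563 eV
Energy at n = 8: E_8 = -13.6057 / 8² = -0.2125891 eV

The excitation energy is the difference:
ΔE = E_8 - E_4
ΔE = -0.2125891 - (-0.8503563)
ΔE = 0.6378 eV

Since this is positive, energy must be absorbed (photon absorption).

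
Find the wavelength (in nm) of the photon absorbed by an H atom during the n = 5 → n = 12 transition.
2756.768 nm

First, find the transition energy using E_n = -13.6057 / n² eV:
E_5 = -13.6057 / 5² = -0.544228000 eV
E_12 = -13.6057 / 12² = -0.094484028 eV

Photon energy: |ΔE| = |E_12 - E_5| = 0.449743972 eV

Convert to wavelength using E = hc/λ with hc = 1239.84 eV·nm:
λ = hc/E = 1239.84 eV·nm / 0.449743972 eV
λ = 2756.768 nm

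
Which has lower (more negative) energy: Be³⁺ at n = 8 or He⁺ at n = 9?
Be³⁺ at n = 8 (E = -3.4014 eV)

Using E_n = -13.6057 Z² / n² eV:

Be³⁺ (Z = 4) at n = 8:
E = -13.6057 × 4² / 8² = -13.6057 × 16 / 64 = -3.4014250 eV

He⁺ (Z = 2) at n = 9:
E = -13.6057 × 2² / 9² = -13.6057 × 4 / 81 = -0.6718864 eV

Since -3.4014250 eV < -0.6718864 eV,
Be³⁺ at n = 8 is more tightly bound (requires more energy to ionize).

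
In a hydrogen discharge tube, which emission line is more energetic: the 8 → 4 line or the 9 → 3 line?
9 → 3

Calculate the energy for each transition:

Transition 8 → 4:
ΔE₁ = |E_4 - E_8| = |-13.6057/4² - (-13.6057/8²)|
ΔE₁ = |-0.85035625000 - (-0.21258906250)| = 0.63776719 eV

Transition 9 → 3:
ΔE₂ = |E_3 - E_9| = |-13.6057/3² - (-13.6057/9²)|
ΔE₂ = |-1.51174444444 - (-0.16797160494)| = 1.34377284 eV

Since 1.34377284 eV > 0.63776719 eV, the transition 9 → 3 emits the more energetic photon.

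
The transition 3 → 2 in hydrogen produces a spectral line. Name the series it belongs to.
Balmer series

The spectral series in hydrogen are named based on the final (lower) energy level:
- Lyman series: n_final = 1 (ultraviolet)
- Balmer series: n_final = 2 (visible/near-UV)
- Paschen series: n_final = 3 (infrared)
- Brackett series: n_final = 4 (infrared)
- Pfund series: n_final = 5 (far infrared)

Since this transition ends at n = 2, it belongs to the Balmer series.

For reference, this 3 → 2 line has photon energy
ΔE = 13.6057 eV × (1/2² - 1/3²) = 1.88968056 eV,
corresponding to wavelength λ = hc/ΔE = 1239.84 eV·nm / 1.88968056 eV = 656.1109 nm in the visible/near-UV region.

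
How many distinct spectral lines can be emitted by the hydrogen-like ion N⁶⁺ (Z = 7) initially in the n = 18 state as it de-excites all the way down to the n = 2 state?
136

The electron can occupy levels n = 2, 3, ..., 18 during de-excitation — that is m = 18 - 2 + 1 = 17 distinct levels.

The number of distinct spectral lines equals the number of ways to choose 2 of these m levels (each pair gives one possible emission transition):

Number of lines = m(m-1)/2 = 17×16/2 = 136

These correspond to all possible transitions between the 17 levels:
18 → 17, 18 → 16, 18 → 15, 18 → 14, 18 → 13, 18 → 12, 18 → 11, 18 → 10...

Each transition produces a photon with a unique energy (and thus wavelength). This count does not depend on Z.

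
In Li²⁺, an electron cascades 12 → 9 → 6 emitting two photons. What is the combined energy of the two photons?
2.551069 eV

The energy levels of Li²⁺ are E_n = -13.6057 × 3² / n² eV.

First transition (12 → 9):
ΔE₁ = |E_9 - E_12|
ΔE₁ = |-1.511744444444 - (-0.850356250000)| = 0.661388194 eV

Second transition (9 → 6):
ΔE₂ = |E_6 - E_9|
ΔE₂ = |-3.401425000000 - (-1.511744444444)| = 1.889680556 eV

Total energy released:
E_total = ΔE₁ + ΔE₂ = 0.661388194 + 1.889680556 = 2.551069 eV

Note: This equals the direct transition 12 → 6: 2.551069 eV ✓
Energy is conserved regardless of the path taken.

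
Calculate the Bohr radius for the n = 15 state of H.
11.9065 nm (or 119.0648 Å)

The Bohr radius formula is:
r_n = n² a₀ / Z

where a₀ = 0.0529177 nm is the Bohr radius.

For H (Z = 1) at n = 15:
r_15 = 15² × 0.0529177 nm / 1
r_15 = 225 × 0.0529177 nm / 1
r_15 = 11.90648 nm / 1
r_15 = 11.9065 nm

The electron orbits at approximately 11.9065 nm from the nucleus.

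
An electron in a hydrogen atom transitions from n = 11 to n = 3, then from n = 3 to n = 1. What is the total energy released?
13.49326 eV

The energy levels of hydrogen are E_n = -13.6057 / n² eV.

First transition (11 → 3):
ΔE₁ = |E_3 - E_11|
ΔE₁ = |-1.51174444444 - (-0.11244380165)| = 1.39930064 eV

Second transition (3 → 1):
ΔE₂ = |E_1 - E_3|
ΔE₂ = |-13.60570000000 - (-1.51174444444)| = 12.09395556 eV

Total energy released:
E_total = ΔE₁ + ΔE₂ = 1.39930064 + 12.09395556 = 13.49326 eV

Note: This equals the direct transition 11 → 1: 13.49326 eV ✓
Energy is conserved regardless of the path taken.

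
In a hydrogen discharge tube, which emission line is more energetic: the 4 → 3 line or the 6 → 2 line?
6 → 2

Calculate the energy for each transition:

Transition 4 → 3:
ΔE₁ = |E_3 - E_4| = |-13.6057/3² - (-13.6057/4²)|
ΔE₁ = |-1.511744444444 - (-0.850356250000)| = 0.661388194 eV

Transition 6 → 2:
ΔE₂ = |E_2 - E_6| = |-13.6057/2² - (-13.6057/6²)|
ΔE₂ = |-3.401425000000 - (-0.377936111111)| = 3.023488889 eV

Since 3.023488889 eV > 0.661388194 eV, the transition 6 → 2 emits the more energetic photon.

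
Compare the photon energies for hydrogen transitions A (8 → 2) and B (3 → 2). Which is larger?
8 → 2

Calculate the energy for each transition:

Transition 8 → 2:
ΔE₁ = |E_2 - E_8| = |-13.6057/2² - (-13.6057/8²)|
ΔE₁ = |-3.401425000000 - (-0.212589062500)| = 3.188835938 eV

Transition 3 → 2:
ΔE₂ = |E_2 - E_3| = |-13.6057/2² - (-13.6057/3²)|
ΔE₂ = |-3.401425000000 - (-1.511744444444)| = 1.889680556 eV

Since 3.188835938 eV > 1.889680556 eV, the transition 8 → 2 emits the more energetic photon.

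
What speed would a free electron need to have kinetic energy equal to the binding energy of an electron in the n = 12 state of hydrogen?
1.823e+05 m/s (or 0.06081% of c)

The binding energy at n = 12 for hydrogen is:
E_12 = -13.6057/12² = -0.09448403 eV
|E_12| = 0.09448403 eV

Convert to Joules:
KE = 0.09448403 eV × (1.602177 × 10⁻¹⁹ J/eV) = 1.51380e-20 J

Using KE = ½mv²:
v = √(2·KE/m_e)
v = √(2 × 1.51380e-20 J / 9.10938 × 10⁻³¹ kg)
v = 1.823e+05 m/s

This is approximately 0.06081% the speed of light.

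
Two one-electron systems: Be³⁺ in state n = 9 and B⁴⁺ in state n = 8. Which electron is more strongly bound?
B⁴⁺ at n = 8 (E = -5.314727 eV)

Using E_n = -13.6057 Z² / n² eV:

Be³⁺ (Z = 4) at n = 9:
E = -13.6057 × 4² / 9² = -13.6057 × 16 / 81 = -2.687545679 eV

B⁴⁺ (Z = 5) at n = 8:
E = -13.6057 × 5² / 8² = -13.6057 × 25 / 64 = -5.314726563 eV

Since -5.314726563 eV < -2.687545679 eV,
B⁴⁺ at n = 8 is more tightly bound (requires more energy to ionize).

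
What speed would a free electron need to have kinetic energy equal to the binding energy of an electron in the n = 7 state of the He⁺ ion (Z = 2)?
6.2506e+05 m/s (or 0.208% of c)

The binding energy at n = 7 for He⁺ is:
E_7 = -13.6057 × 2²/7² = -1.1106694 eV
|E_7| = 1.1106694 eV

Convert to Joules:
KE = 1.1106694 eV × (1.602177 × 10⁻¹⁹ J/eV) = 1.779489e-19 J

Using KE = ½mv²:
v = √(2·KE/m_e)
v = √(2 × 1.779489e-19 J / 9.10938 × 10⁻³¹ kg)
v = 6.2506e+05 m/s

This is approximately 0.208% the speed of light.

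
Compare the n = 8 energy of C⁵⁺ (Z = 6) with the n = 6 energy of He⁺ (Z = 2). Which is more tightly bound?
C⁵⁺ at n = 8 (E = -7.653206 eV)

Using E_n = -13.6057 Z² / n² eV:

C⁵⁺ (Z = 6) at n = 8:
E = -13.6057 × 6² / 8² = -13.6057 × 36 / 64 = -7.653206250 eV

He⁺ (Z = 2) at n = 6:
E = -13.6057 × 2² / 6² = -13.6057 × 4 / 36 = -1.511744444 eV

Since -7.653206250 eV < -1.511744444 eV,
C⁵⁺ at n = 8 is more tightly bound (requires more energy to ionize).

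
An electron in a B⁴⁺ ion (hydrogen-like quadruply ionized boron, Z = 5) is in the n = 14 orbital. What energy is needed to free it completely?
1.7354 eV

The ionization energy is the energy needed to remove the electron completely (n → ∞).

For a hydrogen-like ion with Z = 5, E_n = -13.6057 Z² / n² eV.

At n = 14: E_14 = -13.6057 × 5² / 14² = -1.7354209 eV
At n = ∞: E_∞ = 0 eV

Ionization energy = E_∞ - E_14 = 0 - (-1.7354209) = 1.7354209 eV
Ionization energy ≈ 1.7354 eV

This is also called the binding energy of the electron in state n = 14.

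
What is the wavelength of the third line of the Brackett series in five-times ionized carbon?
60.137 nm

The lines of a series are numbered from the longest wavelength (smallest ΔE) outward; the third line is the transition from n = n_f + 3 to n_f.
The Brackett series has all transitions ending at n_f = 4.

For C⁵⁺ (Z = 6), the third line (γ-line) is the jump from n = 7 to n = 4:
E_7 = -13.6057 × 6² / 7² = -9.99602 eV
E_4 = -13.6057 × 6² / 4² = -30.61283 eV
ΔE = E_7 - E_4 = 20.61681 eV

λ = hc/E = 1239.84 eV·nm / 20.61681 eV
λ = 60.137 nm

This is the γ-line of the Brackett series in C⁵⁺.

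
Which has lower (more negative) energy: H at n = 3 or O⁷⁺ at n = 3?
O⁷⁺ at n = 3 (E = -96.75164 eV)

Using E_n = -13.6057 Z² / n² eV:

H (Z = 1) at n = 3:
E = -13.6057 × 1² / 3² = -13.6057 × 1 / 9 = -1.51174444 eV

O⁷⁺ (Z = 8) at n = 3:
E = -13.6057 × 8² / 3² = -13.6057 × 64 / 9 = -96.75164444 eV

Since -96.75164444 eV < -1.51174444 eV,
O⁷⁺ at n = 3 is more tightly bound (requires more energy to ionize).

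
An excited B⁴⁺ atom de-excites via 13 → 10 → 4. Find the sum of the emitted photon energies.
19.24623 eV

The energy levels of B⁴⁺ are E_n = -13.6057 × 5² / n² eV.

First transition (13 → 10):
ΔE₁ = |E_10 - E_13|
ΔE₁ = |-3.40142500000 - (-2.01267751479)| = 1.38874749 eV

Second transition (10 → 4):
ΔE₂ = |E_4 - E_10|
ΔE₂ = |-21.25890625000 - (-3.40142500000)| = 17.85748125 eV

Total energy released:
E_total = ΔE₁ + ΔE₂ = 1.38874749 + 17.85748125 = 19.24623 eV

Note: This equals the direct transition 13 → 4: 19.24623 eV ✓
Energy is conserved regardless of the path taken.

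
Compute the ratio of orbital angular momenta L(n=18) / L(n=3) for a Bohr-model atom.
6.00000

In the Bohr model, L_n = nℏ, so the ratio is purely the ratio of quantum numbers:

L_18/L_3 = 18ℏ / 3ℏ = 18/3 = 6.00000

The angular momentum scales linearly with n.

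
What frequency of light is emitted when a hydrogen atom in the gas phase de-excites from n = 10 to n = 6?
5.85e+13 Hz

First, find the transition energy:
E_10 = -13.6057 / 10² = -0.136057 eV
E_6 = -13.6057 / 6² = -0.377936 eV
|ΔE| = |E_6 - E_10| = 0.241879 eV

Convert to Joules: E = 0.241879 eV × (1.602177 × 10⁻¹⁹ J/eV) = 3.8753e-20 J

Using E = hf:
f = E/h = 3.8753e-20 J / (6.62607 × 10⁻³⁴ J·s)
f = 5.85e+13 Hz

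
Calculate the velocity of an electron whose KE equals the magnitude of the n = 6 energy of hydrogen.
3.6462e+05 m/s (or 0.122% of c)

The binding energy at n = 6 for hydrogen is:
E_6 = -13.6057/6² = -0.37793611 eV
|E_6| = 0.37793611 eV

Convert to Joules:
KE = 0.37793611 eV × (1.602177 × 10⁻¹⁹ J/eV) = 6.055205e-20 J

Using KE = ½mv²:
v = √(2·KE/m_e)
v = √(2 × 6.055205e-20 J / 9.10938 × 10⁻³¹ kg)
v = 3.6462e+05 m/s

This is approximately 0.122% the speed of light.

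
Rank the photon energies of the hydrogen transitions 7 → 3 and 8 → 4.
7 → 3

Calculate the energy for each transition:

Transition 7 → 3:
ΔE₁ = |E_3 - E_7| = |-13.6057/3² - (-13.6057/7²)|
ΔE₁ = |-1.511744444444 - (-0.277667346939)| = 1.234077098 eV

Transition 8 → 4:
ΔE₂ = |E_4 - E_8| = |-13.6057/4² - (-13.6057/8²)|
ΔE₂ = |-0.850356250000 - (-0.212589062500)| = 0.637767188 eV

Since 1.234077098 eV > 0.637767188 eV, the transition 7 → 3 emits the more energetic photon.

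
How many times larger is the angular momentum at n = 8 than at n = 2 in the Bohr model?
4.000

In the Bohr model, L_n = nℏ, so the ratio is purely the ratio of quantum numbers:

L_8/L_2 = 8ℏ / 2ℏ = 8/2 = 4.000

The angular momentum scales linearly with n.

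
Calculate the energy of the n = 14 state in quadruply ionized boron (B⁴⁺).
-1.735421 eV

For hydrogen-like ions, the energy levels scale with Z²:
E_n = -13.6057 Z² / n² eV

For B⁴⁺ (Z = 5) at n = 14:
E_14 = -13.6057 × 5² / 14²
E_14 = -13.6057 × 25 / 196
E_14 = -340.1425 / 196
E_14 = -1.735421 eV

The energy is 25 times more negative than hydrogen at the same n due to the stronger nuclear charge.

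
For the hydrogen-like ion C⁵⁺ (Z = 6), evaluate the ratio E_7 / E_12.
2.94

Using E_n = -13.6057 Z² / n² eV with Z = 6:

E_7 = -13.6057 × 6² / 7² = -489.8052 / 49 = -9.99602449 eV
E_12 = -13.6057 × 6² / 12² = -489.8052 / 144 = -3.40142500 eV

The ratio is:
E_7/E_12 = (-9.99602449) / (-3.40142500)
E_7/E_12 = (-489.8052/49) / (-489.8052/144)
E_7/E_12 = 144/49
E_7/E_12 = 2.94
(Note: the Z² factors cancel in the ratio.)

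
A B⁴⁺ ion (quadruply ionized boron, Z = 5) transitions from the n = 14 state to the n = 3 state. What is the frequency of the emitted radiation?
8.719e+15 Hz

First, find the transition energy:
E_14 = -13.6057 × 5² / 14² = -1.73542092 eV
E_3 = -13.6057 × 5² / 3² = -37.79361111 eV
|ΔE| = |E_3 - E_14| = 36.05819019 eV

Convert to Joules: E = 36.05819019 eV × (1.602177 × 10⁻¹⁹ J/eV) = 5.77716e-18 J

Using E = hf:
f = E/h = 5.77716e-18 J / (6.62607 × 10⁻³⁴ J·s)
f = 8.719e+15 Hz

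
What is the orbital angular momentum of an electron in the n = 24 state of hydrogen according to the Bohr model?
2.5310e-33 J·s (or 24ℏ)

In the Bohr model, angular momentum is quantized:
L = nℏ

where ℏ = h/(2π) = 1.054572e-34 J·s

For n = 24:
L = 24 × 1.054572e-34 J·s
L = 2.5310e-33 J·s

This can also be written as L = 24ℏ.
The angular momentum is an integer multiple of the reduced Planck constant.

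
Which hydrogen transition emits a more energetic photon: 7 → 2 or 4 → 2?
7 → 2

Calculate the energy for each transition:

Transition 7 → 2:
ΔE₁ = |E_2 - E_7| = |-13.6057/2² - (-13.6057/7²)|
ΔE₁ = |-3.40142500 - (-0.27766735)| = 3.12376 eV

Transition 4 → 2:
ΔE₂ = |E_2 - E_4| = |-13.6057/2² - (-13.6057/4²)|
ΔE₂ = |-3.40142500 - (-0.85035625)| = 2.55107 eV

Since 3.12376 eV > 2.55107 eV, the transition 7 → 2 emits the more energetic photon.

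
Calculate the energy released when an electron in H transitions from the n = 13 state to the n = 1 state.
13.525193 eV

The energy levels are E_n = -13.6057 eV / n².

Energy at n = 13: E_13 = -13.6057 / 13² = -0.080507101 eV
Energy at n = 1: E_1 = -13.6057 / 1² = -13.605700000 eV

For emission (electron falling to lower state), the photon energy is:
E_photon = E_13 - E_1 = |-0.080507101 - (-13.605700000)|
E_photon = 13.525193 eV

This energy is carried away by the emitted photon.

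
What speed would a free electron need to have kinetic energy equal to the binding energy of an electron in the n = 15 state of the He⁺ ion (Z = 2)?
2.917e+05 m/s (or 0.0973% of c)

The binding energy at n = 15 for He⁺ is:
E_15 = -13.6057 × 2²/15² = -0.2418791 eV
|E_15| = 0.2418791 eV

Convert to Joules:
KE = 0.2418791 eV × (1.602177 × 10⁻¹⁹ J/eV) = 3.87533e-20 J

Using KE = ½mv²:
v = √(2·KE/m_e)
v = √(2 × 3.87533e-20 J / 9.10938 × 10⁻³¹ kg)
v = 2.917e+05 m/s

This is approximately 0.0973% the speed of light.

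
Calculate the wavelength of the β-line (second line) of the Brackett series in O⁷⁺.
41.007 nm

The lines of a series are numbered from the longest wavelength (smallest ΔE) outward; the second line is the transition from n = n_f + 2 to n_f.
The Brackett series has all transitions ending at n_f = 4.

For O⁷⁺ (Z = 8), the second line (β-line) is the jump from n = 6 to n = 4:
E_6 = -13.6057 × 8² / 6² = -24.18791 eV
E_4 = -13.6057 × 8² / 4² = -54.42280 eV
ΔE = E_6 - E_4 = 30.23489 eV

λ = hc/E = 1239.84 eV·nm / 30.23489 eV
λ = 41.007 nm

This is the β-line of the Brackett series in O⁷⁺.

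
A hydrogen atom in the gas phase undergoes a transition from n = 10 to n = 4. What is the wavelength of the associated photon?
1735.74311 nm

First, find the transition energy using E_n = -13.6057 / n² eV:
E_10 = -13.6057 / 10² = -0.13605700000 eV
E_4 = -13.6057 / 4² = -0.85035625000 eV

Photon energy: |ΔE| = |E_4 - E_10| = 0.71429925000 eV

Convert to wavelength using E = hc/λ with hc = 1239.84 eV·nm:
λ = hc/E = 1239.84 eV·nm / 0.71429925000 eV
λ = 1735.74311 nm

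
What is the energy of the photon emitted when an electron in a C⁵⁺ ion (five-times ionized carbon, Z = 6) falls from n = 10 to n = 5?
14.694 eV

The energy levels are E_n = -13.6057 Z² eV / n².

Energy at n = 10: E_10 = -13.6057 × 6² / 10² = -4.898052 eV
Energy at n = 5: E_5 = -13.6057 × 6² / 5² = -19.592208 eV

For emission (electron falling to lower state), the photon energy is:
E_photon = E_10 - E_5 = |-4.898052 - (-19.592208)|
E_photon = 14.694 eV

This energy is carried away by the emitted photon.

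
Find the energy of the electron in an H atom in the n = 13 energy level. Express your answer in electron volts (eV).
-0.08051 eV

The energy levels of a hydrogen-like atom are given by:
E_n = -13.6057 eV / n²

For n = 13:
E_13 = -13.6057 eV / 13²
E_13 = -13.6057 eV / 169
E_13 = -0.08051 eV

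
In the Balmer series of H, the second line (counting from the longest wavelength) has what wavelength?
486.00807 nm

The lines of a series are numbered from the longest wavelength (smallest ΔE) outward; the second line is the transition from n = n_f + 2 to n_f.
The Balmer series has all transitions ending at n_f = 2.

For H, the second line (β-line) is the jump from n = 4 to n = 2:
E_4 = -13.6057 / 4² = -0.850356250 eV
E_2 = -13.6057 / 2² = -3.401425000 eV
ΔE = E_4 - E_2 = 2.551068750 eV

λ = hc/E = 1239.84 eV·nm / 2.551068750 eV
λ = 486.00807 nm

This is the β-line of the Balmer series in H.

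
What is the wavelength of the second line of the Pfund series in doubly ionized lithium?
516.80546 nm

The lines of a series are numbered from the longest wavelength (smallest ΔE) outward; the second line is the transition from n = n_f + 2 to n_f.
The Pfund series has all transitions ending at n_f = 5.

For Li²⁺ (Z = 3), the second line (β-line) is the jump from n = 7 to n = 5:
E_7 = -13.6057 × 3² / 7² = -2.499006122 eV
E_5 = -13.6057 × 3² / 5² = -4.898052000 eV
ΔE = E_7 - E_5 = 2.399045878 eV

λ = hc/E = 1239.84 eV·nm / 2.399045878 eV
λ = 516.80546 nm

This is the β-line of the Pfund series in Li²⁺.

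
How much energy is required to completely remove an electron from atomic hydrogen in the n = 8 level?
0.21259 eV

The ionization energy is the energy needed to remove the electron completely (n → ∞).

For hydrogen, E_n = -13.6057 eV / n².

At n = 8: E_8 = -13.6057 / 8² = -0.21258906 eV
At n = ∞: E_∞ = 0 eV

Ionization energy = E_∞ - E_8 = 0 - (-0.21258906) = 0.21258906 eV
Ionization energy ≈ 0.21259 eV

This is also called the binding energy of the electron in state n = 8.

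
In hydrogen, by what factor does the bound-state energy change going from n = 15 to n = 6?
6.250000

Using E_n = -13.6057 Z² / n² eV with Z = 1:

E_6 = -13.6057 / 6² = -13.6057 / 36 = -0.377936111111 eV
E_15 = -13.6057 / 15² = -13.6057 / 225 = -0.060469777778 eV

The ratio is:
E_6/E_15 = (-0.377936111111) / (-0.060469777778)
E_6/E_15 = (-13.6057/36) / (-13.6057/225)
E_6/E_15 = 225/36
E_6/E_15 = 6.250000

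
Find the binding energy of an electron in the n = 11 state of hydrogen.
0.112444 eV

The ionization energy is the energy needed to remove the electron completely (n → ∞).

For hydrogen, E_n = -13.6057 eV / n².

At n = 11: E_11 = -13.6057 / 11² = -0.112443802 eV
At n = ∞: E_∞ = 0 eV

Ionization energy = E_∞ - E_11 = 0 - (-0.112443802) = 0.112443802 eV
Ionization energy ≈ 0.112444 eV

This is also called the binding energy of the electron in state n = 11.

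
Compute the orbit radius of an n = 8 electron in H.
3.3867 nm (or 33.8673 Å)

The Bohr radius formula is:
r_n = n² a₀ / Z

where a₀ = 0.0529177 nm is the Bohr radius.

For H (Z = 1) at n = 8:
r_8 = 8² × 0.0529177 nm / 1
r_8 = 64 × 0.0529177 nm / 1
r_8 = 3.38673 nm / 1
r_8 = 3.3867 nm

The electron orbits at approximately 3.3867 nm from the nucleus.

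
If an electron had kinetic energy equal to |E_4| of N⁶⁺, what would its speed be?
3.828e+06 m/s (or 1.2770% of c)

The binding energy at n = 4 for N⁶⁺ is:
E_4 = -13.6057 × 7²/4² = -41.667456 eV
|E_4| = 41.667456 eV

Convert to Joules:
KE = 41.667456 eV × (1.602177 × 10⁻¹⁹ J/eV) = 6.67586e-18 J

Using KE = ½mv²:
v = √(2·KE/m_e)
v = √(2 × 6.67586e-18 J / 9.10938 × 10⁻³¹ kg)
v = 3.828e+06 m/s

This is approximately 1.2770% the speed of light.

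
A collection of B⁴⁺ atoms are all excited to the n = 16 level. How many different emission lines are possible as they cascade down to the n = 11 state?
15

The electron can occupy levels n = 11, 12, ..., 16 during de-excitation — that is m = 16 - 11 + 1 = 6 distinct levels.

The number of distinct spectral lines equals the number of ways to choose 2 of these m levels (each pair gives one possible emission transition):

Number of lines = m(m-1)/2 = 6×5/2 = 15

These correspond to all possible transitions between the 6 levels:
16 → 15, 16 → 14, 16 → 13, 16 → 12, 16 → 11, 15 → 14, 15 → 13, 15 → 12...

Each transition produces a photon with a unique energy (and thus wavelength). This count does not depend on Z.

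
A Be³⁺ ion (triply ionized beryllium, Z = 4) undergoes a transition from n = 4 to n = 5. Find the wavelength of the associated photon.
253.129 nm

First, find the transition energy using E_n = -13.6057 Z² / n² eV:
E_4 = -13.6057 × 4² / 4² = -13.6057000 eV
E_5 = -13.6057 × 4² / 5² = -8.7076480 eV

Photon energy: |ΔE| = |E_5 - E_4| = 4.8980520 eV

Convert to wavelength using E = hc/λ with hc = 1239.84 eV·nm:
λ = hc/E = 1239.84 eV·nm / 4.8980520 eV
λ = 253.129 nm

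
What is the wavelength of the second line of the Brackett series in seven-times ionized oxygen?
41.006931 nm

The lines of a series are numbered from the longest wavelength (smallest ΔE) outward; the second line is the transition from n = n_f + 2 to n_f.
The Brackett series has all transitions ending at n_f = 4.

For O⁷⁺ (Z = 8), the second line (β-line) is the jump from n = 6 to n = 4:
E_6 = -13.6057 × 8² / 6² = -24.18791111 eV
E_4 = -13.6057 × 8² / 4² = -54.42280000 eV
ΔE = E_6 - E_4 = 30.23488889 eV

λ = hc/E = 1239.84 eV·nm / 30.23488889 eV
λ = 41.006931 nm

This is the β-line of the Brackett series in O⁷⁺.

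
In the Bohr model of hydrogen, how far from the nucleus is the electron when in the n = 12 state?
7.6202 nm (or 76.2015 Å)

The Bohr radius formula is:
r_n = n² a₀ / Z

where a₀ = 0.0529177 nm is the Bohr radius.

For H (Z = 1) at n = 12:
r_12 = 12² × 0.0529177 nm / 1
r_12 = 144 × 0.0529177 nm / 1
r_12 = 7.62015 nm / 1
r_12 = 7.6202 nm

The electron orbits at approximately 7.6202 nm from the nucleus.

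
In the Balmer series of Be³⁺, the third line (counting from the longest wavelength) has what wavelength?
27.12 nm

The lines of a series are numbered from the longest wavelength (smallest ΔE) outward; the third line is the transition from n = n_f + 3 to n_f.
The Balmer series has all transitions ending at n_f = 2.

For Be³⁺ (Z = 4), the third line (γ-line) is the jump from n = 5 to n = 2:
E_5 = -13.6057 × 4² / 5² = -8.7076 eV
E_2 = -13.6057 × 4² / 2² = -54.4228 eV
ΔE = E_5 - E_2 = 45.7152 eV

λ = hc/E = 1239.84 eV·nm / 45.7152 eV
λ = 27.12 nm

This is the γ-line of the Balmer series in Be³⁺.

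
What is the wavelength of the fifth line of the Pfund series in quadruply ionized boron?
121.50202 nm

The lines of a series are numbered from the longest wavelength (smallest ΔE) outward; the fifth line is the transition from n = n_f + 5 to n_f.
The Pfund series has all transitions ending at n_f = 5.

For B⁴⁺ (Z = 5), the fifth line (ε-line) is the jump from n = 10 to n = 5:
E_10 = -13.6057 × 5² / 10² = -3.40142500 eV
E_5 = -13.6057 × 5² / 5² = -13.60570000 eV
ΔE = E_10 - E_5 = 10.20427500 eV

λ = hc/E = 1239.84 eV·nm / 10.20427500 eV
λ = 121.50202 nm

This is the ε-line of the Pfund series in B⁴⁺.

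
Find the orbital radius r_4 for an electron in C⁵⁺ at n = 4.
0.14111 nm (or 1.41114 Å)

The Bohr radius formula is:
r_n = n² a₀ / Z

where a₀ = 0.05291772 nm is the Bohr radius.

For C⁵⁺ (Z = 6) at n = 4:
r_4 = 4² × 0.05291772 nm / 6
r_4 = 16 × 0.05291772 nm / 6
r_4 = 0.846684 nm / 6
r_4 = 0.14111 nm

The electron orbits at approximately 0.14111 nm from the nucleus.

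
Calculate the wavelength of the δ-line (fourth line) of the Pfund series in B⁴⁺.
131.81 nm

The lines of a series are numbered from the longest wavelength (smallest ΔE) outward; the fourth line is the transition from n = n_f + 4 to n_f.
The Pfund series has all transitions ending at n_f = 5.

For B⁴⁺ (Z = 5), the fourth line (δ-line) is the jump from n = 9 to n = 5:
E_9 = -13.6057 × 5² / 9² = -4.199290 eV
E_5 = -13.6057 × 5² / 5² = -13.605700 eV
ΔE = E_9 - E_5 = 9.406410 eV

λ = hc/E = 1239.84 eV·nm / 9.406410 eV
λ = 131.81 nm

This is the δ-line of the Pfund series in B⁴⁺.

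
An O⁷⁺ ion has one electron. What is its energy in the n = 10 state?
-8.7076 eV

For hydrogen-like ions, the energy levels scale with Z²:
E_n = -13.6057 Z² / n² eV

For O⁷⁺ (Z = 8) at n = 10:
E_10 = -13.6057 × 8² / 10²
E_10 = -13.6057 × 64 / 100
E_10 = -870.7648 / 100
E_10 = -8.7076 eV

The energy is 64 times more negative than hydrogen at the same n due to the stronger nuclear charge.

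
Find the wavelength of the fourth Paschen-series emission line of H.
1004.66981 nm

The lines of a series are numbered from the longest wavelength (smallest ΔE) outward; the fourth line is the transition from n = n_f + 4 to n_f.
The Paschen series has all transitions ending at n_f = 3.

For H, the fourth line (δ-line) is the jump from n = 7 to n = 3:
E_7 = -13.6057 / 7² = -0.2776673469 eV
E_3 = -13.6057 / 3² = -1.5117444444 eV
ΔE = E_7 - E_3 = 1.2340770975 eV

λ = hc/E = 1239.84 eV·nm / 1.2340770975 eV
λ = 1004.66981 nm

This is the δ-line of the Paschen series in H.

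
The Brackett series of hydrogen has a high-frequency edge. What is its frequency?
2.05615e+14 Hz

The series limit corresponds to the transition from n = ∞ to n = 4.
This is the highest energy (shortest wavelength) transition in the Brackett series.

E_∞ = 0 eV
E_4 = -13.6057 / 4² = -0.850356250 eV

Energy at series limit:
ΔE = E_∞ - E_4 = 0 - (-0.850356250) = 0.850356250 eV
E = 0.850356250 eV × (1.602177 × 10⁻¹⁹ J/eV) = 1.3624212e-19 J
f = E/h = 1.3624212e-19 J / (6.62607 × 10⁻³⁴ J·s) = 2.05615e+14 Hz

This energy equals the ionization energy from the n = 4 state of hydrogen.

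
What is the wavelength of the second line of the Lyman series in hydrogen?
102.517327 nm

The lines of a series are numbered from the longest wavelength (smallest ΔE) outward; the second line is the transition from n = n_f + 2 to n_f.
The Lyman series has all transitions ending at n_f = 1.

For H, the second line (β-line) is the jump from n = 3 to n = 1:
E_3 = -13.6057 / 3² = -1.511744444 eV
E_1 = -13.6057 / 1² = -13.605700000 eV
ΔE = E_3 - E_1 = 12.093955556 eV

λ = hc/E = 1239.84 eV·nm / 12.093955556 eV
λ = 102.517327 nm

This is the β-line of the Lyman series in H.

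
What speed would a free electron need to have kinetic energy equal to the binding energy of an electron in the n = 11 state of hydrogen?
1.9888e+05 m/s (or 0.0663% of c)

The binding energy at n = 11 for hydrogen is:
E_11 = -13.6057/11² = -0.11244380 eV
|E_11| = 0.11244380 eV

Convert to Joules:
KE = 0.11244380 eV × (1.602177 × 10⁻¹⁹ J/eV) = 1.801549e-20 J

Using KE = ½mv²:
v = √(2·KE/m_e)
v = √(2 × 1.801549e-20 J / 9.10938 × 10⁻³¹ kg)
v = 1.9888e+05 m/s

This is approximately 0.0663% the speed of light.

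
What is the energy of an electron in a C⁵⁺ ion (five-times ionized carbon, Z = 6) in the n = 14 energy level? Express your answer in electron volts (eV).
-2.4990 eV

The energy levels of a hydrogen-like atom are given by:
E_n = -13.6057 Z² / n² eV  (with Z = 6 for C⁵⁺)

For n = 14:
E_14 = -13.6057 × 6² / 14²
E_14 = -13.6057 × 36 / 196
E_14 = -2.4990 eV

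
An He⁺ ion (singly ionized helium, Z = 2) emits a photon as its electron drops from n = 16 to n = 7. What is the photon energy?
0.89808 eV

The energy levels are E_n = -13.6057 Z² eV / n².

Energy at n = 16: E_16 = -13.6057 × 2² / 16² = -0.21258906 eV
Energy at n = 7: E_7 = -13.6057 × 2² / 7² = -1.11066939 eV

For emission (electron falling to lower state), the photon energy is:
E_photon = E_16 - E_7 = |-0.21258906 - (-1.11066939)|
E_photon = 0.89808 eV

This energy is carried away by the emitted photon.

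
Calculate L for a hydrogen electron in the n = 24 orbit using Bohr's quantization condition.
2.531e-33 J·s (or 24ℏ)

In the Bohr model, angular momentum is quantized:
L = nℏ

where ℏ = h/(2π) = 1.05457e-34 J·s

For n = 24:
L = 24 × 1.05457e-34 J·s
L = 2.531e-33 J·s

This can also be written as L = 24ℏ.
The angular momentum is an integer multiple of the reduced Planck constant.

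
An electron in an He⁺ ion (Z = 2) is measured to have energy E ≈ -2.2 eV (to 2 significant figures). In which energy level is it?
n = 5

The exact energy levels follow E_n = -13.6057 Z² / n² eV with Z = 2.

The measured value (-2.2 eV) is reported to only 2 significant figures, so we must test candidate n values and see which one matches to that precision.

Candidate energies:
  n = 3:  E = -13.6057 × 2² / 3² = -6.04698 eV
  n = 4:  E = -13.6057 × 2² / 4² = -3.40143 eV
  n = 5:  E = -13.6057 × 2² / 5² = -2.17691 eV  ← matches
  n = 6:  E = -13.6057 × 2² / 6² = -1.51174 eV
  n = 7:  E = -13.6057 × 2² / 7² = -1.11067 eV

Checking against the measurement of -2.2 eV (2 sig figs), only n = 5 agrees:
E_5 = -2.17691 eV, which rounds to -2.2 eV ✓

Therefore n = 5.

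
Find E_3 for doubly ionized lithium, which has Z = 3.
-13.6057 eV

For hydrogen-like ions, the energy levels scale with Z²:
E_n = -13.6057 Z² / n² eV

For Li²⁺ (Z = 3) at n = 3:
E_3 = -13.6057 × 3² / 3²
E_3 = -13.6057 × 9 / 9
E_3 = -122.4513 / 9
E_3 = -13.6057 eV

The energy is 9 times more negative than hydrogen at the same n due to the stronger nuclear charge.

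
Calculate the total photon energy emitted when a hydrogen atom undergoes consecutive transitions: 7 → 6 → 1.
13.33 eV

The energy levels of hydrogen are E_n = -13.6057 / n² eV.

First transition (7 → 6):
ΔE₁ = |E_6 - E_7|
ΔE₁ = |-0.37793611 - (-0.27766735)| = 0.10027 eV

Second transition (6 → 1):
ΔE₂ = |E_1 - E_6|
ΔE₂ = |-13.60570000 - (-0.37793611)| = 13.22776 eV

Total energy released:
E_total = ΔE₁ + ΔE₂ = 0.10027 + 13.22776 = 13.33 eV

Note: This equals the direct transition 7 → 1: 13.33 eV ✓
Energy is conserved regardless of the path taken.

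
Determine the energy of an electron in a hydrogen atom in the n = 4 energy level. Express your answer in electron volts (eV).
-0.85 eV

The energy levels of a hydrogen-like atom are given by:
E_n = -13.6057 eV / n²

For n = 4:
E_4 = -13.6057 eV / 4²
E_4 = -13.6057 eV / 16
E_4 = -0.85 eV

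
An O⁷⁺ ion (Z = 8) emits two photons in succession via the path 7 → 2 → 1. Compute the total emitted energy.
852.994090 eV

The energy levels of O⁷⁺ are E_n = -13.6057 × 8² / n² eV.

First transition (7 → 2):
ΔE₁ = |E_2 - E_7|
ΔE₁ = |-217.691200000000 - (-17.770710204082)| = 199.920489796 eV

Second transition (2 → 1):
ΔE₂ = |E_1 - E_2|
ΔE₂ = |-870.764800000000 - (-217.691200000000)| = 653.073600000 eV

Total energy released:
E_total = ΔE₁ + ΔE₂ = 199.920489796 + 653.073600000 = 852.994090 eV

Note: This equals the direct transition 7 → 1: 852.994090 eV ✓
Energy is conserved regardless of the path taken.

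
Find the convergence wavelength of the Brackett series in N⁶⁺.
29.756 nm

The series limit corresponds to the transition from n = ∞ to n = 4.
This is the highest energy (shortest wavelength) transition in the Brackett series.

E_∞ = 0 eV
E_4 = -13.6057 × 7² / 4² = -41.66746 eV

Energy at series limit:
ΔE = E_∞ - E_4 = 0 - (-41.66746) = 41.66746 eV
λ = hc/E = 1239.84 eV·nm / 41.66746 eV = 29.756 nm

This energy equals the ionization energy from the n = 4 state of N⁶⁺.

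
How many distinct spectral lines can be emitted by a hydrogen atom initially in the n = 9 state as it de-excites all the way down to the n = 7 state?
3

The electron can occupy levels n = 7, 8, ..., 9 during de-excitation — that is m = 9 - 7 + 1 = 3 distinct levels.

The number of distinct spectral lines equals the number of ways to choose 2 of these m levels (each pair gives one possible emission transition):

Number of lines = m(m-1)/2 = 3×2/2 = 3

These correspond to all possible transitions between the 3 levels:
9 → 8, 9 → 7, 8 → 7

Each transition produces a photon with a unique energy (and thus wavelength). This count does not depend on Z.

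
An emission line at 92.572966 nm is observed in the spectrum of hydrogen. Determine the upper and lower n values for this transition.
n = 8 → n = 1

First, find the photon energy from the wavelength (hc = 1239.84 eV·nm):
E = hc/λ = 1239.84 eV·nm / 92.572966 nm = 13.393111 eV

The energy levels of hydrogen satisfy E_n = -13.6057 / n² eV, so an emission n_i → n_f releases
ΔE = 13.6057 × (1/n_f² − 1/n_i²) eV.

Setting ΔE equal to the photon energy:
1/n_f² − 1/n_i² = 13.393111 / 13.6057 = 0.98437500

Since 1/n_i² must be positive, we need 1/n_f² > 0.98437500, i.e. n_f ≤ 1. For each allowed n_f, solve n_i = (1/n_f² − 0.98437500)^(−1/2) and check whether it is a whole number:
  n_f = 1: 1/n_i² = 1.00000000 − 0.98437500 = 0.01562500 → n_i = 8.000  → integer, n_i = 8 ✓

Only n_f = 1 gives an integer upper level, n_i = 8.

The transition is from n = 8 to n = 1 (emission).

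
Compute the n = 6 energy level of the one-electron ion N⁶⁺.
-18.519 eV

For hydrogen-like ions, the energy levels scale with Z²:
E_n = -13.6057 Z² / n² eV

For N⁶⁺ (Z = 7) at n = 6:
E_6 = -13.6057 × 7² / 6²
E_6 = -13.6057 × 49 / 36
E_6 = -666.6793 / 36
E_6 = -18.519 eV

The energy is 49 times more negative than hydrogen at the same n due to the stronger nuclear charge.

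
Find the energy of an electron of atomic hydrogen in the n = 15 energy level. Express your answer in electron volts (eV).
-0.060470 eV

The energy levels of a hydrogen-like atom are given by:
E_n = -13.6057 eV / n²

For n = 15:
E_15 = -13.6057 eV / 15²
E_15 = -13.6057 eV / 225
E_15 = -0.060470 eV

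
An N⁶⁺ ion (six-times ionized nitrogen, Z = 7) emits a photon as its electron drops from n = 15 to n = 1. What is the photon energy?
663.7163 eV

The energy levels are E_n = -13.6057 Z² eV / n².

Energy at n = 15: E_15 = -13.6057 × 7² / 15² = -2.9630191 eV
Energy at n = 1: E_1 = -13.6057 × 7² / 1² = -666.6793000 eV

For emission (electron falling to lower state), the photon energy is:
E_photon = E_15 - E_1 = |-2.9630191 - (-666.6793000)|
E_photon = 663.7163 eV

This energy is carried away by the emitted photon.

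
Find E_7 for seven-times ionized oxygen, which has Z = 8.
-17.771 eV

For hydrogen-like ions, the energy levels scale with Z²:
E_n = -13.6057 Z² / n² eV

For O⁷⁺ (Z = 8) at n = 7:
E_7 = -13.6057 × 8² / 7²
E_7 = -13.6057 × 64 / 49
E_7 = -870.7648 / 49
E_7 = -17.771 eV

The energy is 64 times more negative than hydrogen at the same n due to the stronger nuclear charge.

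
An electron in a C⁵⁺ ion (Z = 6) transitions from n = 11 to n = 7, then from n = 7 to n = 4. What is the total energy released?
26.56485 eV

The energy levels of C⁵⁺ are E_n = -13.6057 × 6² / n² eV.

First transition (11 → 7):
ΔE₁ = |E_7 - E_11|
ΔE₁ = |-9.99602448980 - (-4.04797685950)| = 5.94804763 eV

Second transition (7 → 4):
ΔE₂ = |E_4 - E_7|
ΔE₂ = |-30.61282500000 - (-9.99602448980)| = 20.61680051 eV

Total energy released:
E_total = ΔE₁ + ΔE₂ = 5.94804763 + 20.61680051 = 26.56485 eV

Note: This equals the direct transition 11 → 4: 26.56485 eV ✓
Energy is conserved regardless of the path taken.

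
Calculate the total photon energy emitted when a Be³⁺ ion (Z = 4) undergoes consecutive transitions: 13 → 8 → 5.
7.419534 eV

The energy levels of Be³⁺ are E_n = -13.6057 × 4² / n² eV.

First transition (13 → 8):
ΔE₁ = |E_8 - E_13|
ΔE₁ = |-3.401425000000 - (-1.288113609467)| = 2.113311391 eV

Second transition (8 → 5):
ΔE₂ = |E_5 - E_8|
ΔE₂ = |-8.707648000000 - (-3.401425000000)| = 5.306223000 eV

Total energy released:
E_total = ΔE₁ + ΔE₂ = 2.113311391 + 5.306223000 = 7.419534 eV

Note: This equals the direct transition 13 → 5: 7.419534 eV ✓
Energy is conserved regardless of the path taken.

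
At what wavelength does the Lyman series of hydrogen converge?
91.1265 nm

The series limit corresponds to the transition from n = ∞ to n = 1.
This is the highest energy (shortest wavelength) transition in the Lyman series.

E_∞ = 0 eV
E_1 = -13.6057 / 1² = -13.605700 eV

Energy at series limit:
ΔE = E_∞ - E_1 = 0 - (-13.605700) = 13.605700 eV
λ = hc/E = 1239.84 eV·nm / 13.605700 eV = 91.1265 nm

This energy equals the ionization energy from the n = 1 state of hydrogen.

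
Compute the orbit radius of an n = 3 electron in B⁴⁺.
0.0953 nm (or 0.9525 Å)

The Bohr radius formula is:
r_n = n² a₀ / Z

where a₀ = 0.0529177 nm is the Bohr radius.

For B⁴⁺ (Z = 5) at n = 3:
r_3 = 3² × 0.0529177 nm / 5
r_3 = 9 × 0.0529177 nm / 5
r_3 = 0.47626 nm / 5
r_3 = 0.0953 nm

The electron orbits at approximately 0.0953 nm from the nucleus.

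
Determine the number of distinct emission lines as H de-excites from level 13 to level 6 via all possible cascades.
28

The electron can occupy levels n = 6, 7, ..., 13 during de-excitation — that is m = 13 - 6 + 1 = 8 distinct levels.

The number of distinct spectral lines equals the number of ways to choose 2 of these m levels (each pair gives one possible emission transition):

Number of lines = m(m-1)/2 = 8×7/2 = 28

These correspond to all possible transitions between the 8 levels:
13 → 12, 13 → 11, 13 → 10, 13 → 9, 13 → 8, 13 → 7, 13 → 6, 12 → 11...

Each transition produces a photon with a unique energy (and thus wavelength). This count does not depend on Z.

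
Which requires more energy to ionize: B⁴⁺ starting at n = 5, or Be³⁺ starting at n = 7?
B⁴⁺ at n = 5 (E = -13.6057 eV)

Using E_n = -13.6057 Z² / n² eV:

B⁴⁺ (Z = 5) at n = 5:
E = -13.6057 × 5² / 5² = -13.6057 × 25 / 25 = -13.6057000 eV

Be³⁺ (Z = 4) at n = 7:
E = -13.6057 × 4² / 7² = -13.6057 × 16 / 49 = -4.4426776 eV

Since -13.6057000 eV < -4.4426776 eV,
B⁴⁺ at n = 5 is more tightly bound (requires more energy to ionize).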